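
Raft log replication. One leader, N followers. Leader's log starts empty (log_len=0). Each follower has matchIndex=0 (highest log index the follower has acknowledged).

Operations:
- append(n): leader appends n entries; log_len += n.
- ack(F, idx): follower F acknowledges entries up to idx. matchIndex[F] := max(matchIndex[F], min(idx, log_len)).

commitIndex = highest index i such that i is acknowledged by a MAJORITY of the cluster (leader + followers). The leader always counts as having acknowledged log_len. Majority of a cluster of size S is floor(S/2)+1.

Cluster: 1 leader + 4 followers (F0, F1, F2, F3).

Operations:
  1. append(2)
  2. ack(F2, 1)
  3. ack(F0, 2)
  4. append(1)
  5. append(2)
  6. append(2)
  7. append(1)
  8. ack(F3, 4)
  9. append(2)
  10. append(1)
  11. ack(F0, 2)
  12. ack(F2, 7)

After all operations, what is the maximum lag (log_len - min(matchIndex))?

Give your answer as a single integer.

Answer: 11

Derivation:
Op 1: append 2 -> log_len=2
Op 2: F2 acks idx 1 -> match: F0=0 F1=0 F2=1 F3=0; commitIndex=0
Op 3: F0 acks idx 2 -> match: F0=2 F1=0 F2=1 F3=0; commitIndex=1
Op 4: append 1 -> log_len=3
Op 5: append 2 -> log_len=5
Op 6: append 2 -> log_len=7
Op 7: append 1 -> log_len=8
Op 8: F3 acks idx 4 -> match: F0=2 F1=0 F2=1 F3=4; commitIndex=2
Op 9: append 2 -> log_len=10
Op 10: append 1 -> log_len=11
Op 11: F0 acks idx 2 -> match: F0=2 F1=0 F2=1 F3=4; commitIndex=2
Op 12: F2 acks idx 7 -> match: F0=2 F1=0 F2=7 F3=4; commitIndex=4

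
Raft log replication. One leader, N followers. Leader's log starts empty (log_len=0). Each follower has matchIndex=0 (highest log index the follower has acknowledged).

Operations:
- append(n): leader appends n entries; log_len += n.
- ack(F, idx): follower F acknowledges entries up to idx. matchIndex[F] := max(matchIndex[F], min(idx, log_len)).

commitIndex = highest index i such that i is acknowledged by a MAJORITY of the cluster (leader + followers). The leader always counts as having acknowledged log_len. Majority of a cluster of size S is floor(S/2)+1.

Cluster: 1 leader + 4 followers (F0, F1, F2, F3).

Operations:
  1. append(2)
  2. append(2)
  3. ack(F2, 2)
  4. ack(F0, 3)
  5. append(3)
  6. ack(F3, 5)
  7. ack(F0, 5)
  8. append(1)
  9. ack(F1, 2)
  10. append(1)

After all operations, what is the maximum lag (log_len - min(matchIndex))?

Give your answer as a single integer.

Op 1: append 2 -> log_len=2
Op 2: append 2 -> log_len=4
Op 3: F2 acks idx 2 -> match: F0=0 F1=0 F2=2 F3=0; commitIndex=0
Op 4: F0 acks idx 3 -> match: F0=3 F1=0 F2=2 F3=0; commitIndex=2
Op 5: append 3 -> log_len=7
Op 6: F3 acks idx 5 -> match: F0=3 F1=0 F2=2 F3=5; commitIndex=3
Op 7: F0 acks idx 5 -> match: F0=5 F1=0 F2=2 F3=5; commitIndex=5
Op 8: append 1 -> log_len=8
Op 9: F1 acks idx 2 -> match: F0=5 F1=2 F2=2 F3=5; commitIndex=5
Op 10: append 1 -> log_len=9

Answer: 7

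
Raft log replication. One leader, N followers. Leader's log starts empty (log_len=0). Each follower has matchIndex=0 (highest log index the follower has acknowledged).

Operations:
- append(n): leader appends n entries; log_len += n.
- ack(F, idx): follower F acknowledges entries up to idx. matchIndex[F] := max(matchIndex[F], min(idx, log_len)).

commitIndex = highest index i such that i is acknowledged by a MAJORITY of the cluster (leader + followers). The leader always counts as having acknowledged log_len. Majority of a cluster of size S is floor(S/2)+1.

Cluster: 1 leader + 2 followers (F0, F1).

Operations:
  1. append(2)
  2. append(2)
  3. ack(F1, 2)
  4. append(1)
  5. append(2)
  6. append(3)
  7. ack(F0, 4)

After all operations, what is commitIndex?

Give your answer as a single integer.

Op 1: append 2 -> log_len=2
Op 2: append 2 -> log_len=4
Op 3: F1 acks idx 2 -> match: F0=0 F1=2; commitIndex=2
Op 4: append 1 -> log_len=5
Op 5: append 2 -> log_len=7
Op 6: append 3 -> log_len=10
Op 7: F0 acks idx 4 -> match: F0=4 F1=2; commitIndex=4

Answer: 4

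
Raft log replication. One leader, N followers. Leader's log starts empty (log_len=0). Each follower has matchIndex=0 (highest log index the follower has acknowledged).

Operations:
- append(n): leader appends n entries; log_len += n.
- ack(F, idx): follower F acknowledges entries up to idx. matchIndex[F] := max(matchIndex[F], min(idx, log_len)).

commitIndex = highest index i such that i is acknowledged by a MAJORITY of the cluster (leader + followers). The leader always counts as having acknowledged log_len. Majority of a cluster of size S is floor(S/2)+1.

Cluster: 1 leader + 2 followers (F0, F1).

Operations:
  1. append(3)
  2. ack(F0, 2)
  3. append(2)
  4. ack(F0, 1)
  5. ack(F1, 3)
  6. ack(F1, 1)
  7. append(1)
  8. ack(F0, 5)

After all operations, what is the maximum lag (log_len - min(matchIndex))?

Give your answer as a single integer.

Op 1: append 3 -> log_len=3
Op 2: F0 acks idx 2 -> match: F0=2 F1=0; commitIndex=2
Op 3: append 2 -> log_len=5
Op 4: F0 acks idx 1 -> match: F0=2 F1=0; commitIndex=2
Op 5: F1 acks idx 3 -> match: F0=2 F1=3; commitIndex=3
Op 6: F1 acks idx 1 -> match: F0=2 F1=3; commitIndex=3
Op 7: append 1 -> log_len=6
Op 8: F0 acks idx 5 -> match: F0=5 F1=3; commitIndex=5

Answer: 3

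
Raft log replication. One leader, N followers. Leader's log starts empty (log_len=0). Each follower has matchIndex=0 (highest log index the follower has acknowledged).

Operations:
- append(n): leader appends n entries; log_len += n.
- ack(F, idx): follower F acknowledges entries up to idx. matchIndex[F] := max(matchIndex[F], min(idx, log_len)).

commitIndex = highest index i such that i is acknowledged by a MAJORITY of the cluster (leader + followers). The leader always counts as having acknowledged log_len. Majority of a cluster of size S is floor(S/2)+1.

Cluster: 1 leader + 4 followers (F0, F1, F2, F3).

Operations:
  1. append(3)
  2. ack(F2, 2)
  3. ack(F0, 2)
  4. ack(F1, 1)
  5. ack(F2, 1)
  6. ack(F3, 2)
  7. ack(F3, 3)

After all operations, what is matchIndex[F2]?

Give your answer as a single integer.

Op 1: append 3 -> log_len=3
Op 2: F2 acks idx 2 -> match: F0=0 F1=0 F2=2 F3=0; commitIndex=0
Op 3: F0 acks idx 2 -> match: F0=2 F1=0 F2=2 F3=0; commitIndex=2
Op 4: F1 acks idx 1 -> match: F0=2 F1=1 F2=2 F3=0; commitIndex=2
Op 5: F2 acks idx 1 -> match: F0=2 F1=1 F2=2 F3=0; commitIndex=2
Op 6: F3 acks idx 2 -> match: F0=2 F1=1 F2=2 F3=2; commitIndex=2
Op 7: F3 acks idx 3 -> match: F0=2 F1=1 F2=2 F3=3; commitIndex=2

Answer: 2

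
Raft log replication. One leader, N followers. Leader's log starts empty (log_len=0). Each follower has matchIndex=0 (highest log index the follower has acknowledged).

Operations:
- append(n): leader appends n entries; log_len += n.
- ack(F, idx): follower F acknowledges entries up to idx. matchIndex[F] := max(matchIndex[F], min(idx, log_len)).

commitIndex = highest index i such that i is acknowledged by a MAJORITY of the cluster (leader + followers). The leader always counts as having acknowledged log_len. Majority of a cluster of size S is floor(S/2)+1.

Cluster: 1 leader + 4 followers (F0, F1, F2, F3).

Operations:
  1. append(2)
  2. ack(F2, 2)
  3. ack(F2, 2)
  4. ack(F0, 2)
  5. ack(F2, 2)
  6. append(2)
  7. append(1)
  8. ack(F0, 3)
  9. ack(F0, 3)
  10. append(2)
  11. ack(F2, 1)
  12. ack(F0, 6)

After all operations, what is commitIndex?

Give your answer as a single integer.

Answer: 2

Derivation:
Op 1: append 2 -> log_len=2
Op 2: F2 acks idx 2 -> match: F0=0 F1=0 F2=2 F3=0; commitIndex=0
Op 3: F2 acks idx 2 -> match: F0=0 F1=0 F2=2 F3=0; commitIndex=0
Op 4: F0 acks idx 2 -> match: F0=2 F1=0 F2=2 F3=0; commitIndex=2
Op 5: F2 acks idx 2 -> match: F0=2 F1=0 F2=2 F3=0; commitIndex=2
Op 6: append 2 -> log_len=4
Op 7: append 1 -> log_len=5
Op 8: F0 acks idx 3 -> match: F0=3 F1=0 F2=2 F3=0; commitIndex=2
Op 9: F0 acks idx 3 -> match: F0=3 F1=0 F2=2 F3=0; commitIndex=2
Op 10: append 2 -> log_len=7
Op 11: F2 acks idx 1 -> match: F0=3 F1=0 F2=2 F3=0; commitIndex=2
Op 12: F0 acks idx 6 -> match: F0=6 F1=0 F2=2 F3=0; commitIndex=2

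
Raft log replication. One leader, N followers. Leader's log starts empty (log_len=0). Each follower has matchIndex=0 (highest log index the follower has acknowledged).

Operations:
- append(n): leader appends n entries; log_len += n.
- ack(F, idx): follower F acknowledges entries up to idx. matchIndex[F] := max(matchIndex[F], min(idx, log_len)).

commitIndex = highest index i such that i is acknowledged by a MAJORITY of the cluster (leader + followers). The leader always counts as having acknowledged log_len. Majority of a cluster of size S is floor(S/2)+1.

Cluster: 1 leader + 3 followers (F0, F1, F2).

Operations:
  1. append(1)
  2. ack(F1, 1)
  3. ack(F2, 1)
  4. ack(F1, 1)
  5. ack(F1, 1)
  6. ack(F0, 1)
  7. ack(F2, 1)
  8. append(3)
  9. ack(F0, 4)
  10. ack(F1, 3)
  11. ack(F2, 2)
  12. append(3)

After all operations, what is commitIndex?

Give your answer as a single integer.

Op 1: append 1 -> log_len=1
Op 2: F1 acks idx 1 -> match: F0=0 F1=1 F2=0; commitIndex=0
Op 3: F2 acks idx 1 -> match: F0=0 F1=1 F2=1; commitIndex=1
Op 4: F1 acks idx 1 -> match: F0=0 F1=1 F2=1; commitIndex=1
Op 5: F1 acks idx 1 -> match: F0=0 F1=1 F2=1; commitIndex=1
Op 6: F0 acks idx 1 -> match: F0=1 F1=1 F2=1; commitIndex=1
Op 7: F2 acks idx 1 -> match: F0=1 F1=1 F2=1; commitIndex=1
Op 8: append 3 -> log_len=4
Op 9: F0 acks idx 4 -> match: F0=4 F1=1 F2=1; commitIndex=1
Op 10: F1 acks idx 3 -> match: F0=4 F1=3 F2=1; commitIndex=3
Op 11: F2 acks idx 2 -> match: F0=4 F1=3 F2=2; commitIndex=3
Op 12: append 3 -> log_len=7

Answer: 3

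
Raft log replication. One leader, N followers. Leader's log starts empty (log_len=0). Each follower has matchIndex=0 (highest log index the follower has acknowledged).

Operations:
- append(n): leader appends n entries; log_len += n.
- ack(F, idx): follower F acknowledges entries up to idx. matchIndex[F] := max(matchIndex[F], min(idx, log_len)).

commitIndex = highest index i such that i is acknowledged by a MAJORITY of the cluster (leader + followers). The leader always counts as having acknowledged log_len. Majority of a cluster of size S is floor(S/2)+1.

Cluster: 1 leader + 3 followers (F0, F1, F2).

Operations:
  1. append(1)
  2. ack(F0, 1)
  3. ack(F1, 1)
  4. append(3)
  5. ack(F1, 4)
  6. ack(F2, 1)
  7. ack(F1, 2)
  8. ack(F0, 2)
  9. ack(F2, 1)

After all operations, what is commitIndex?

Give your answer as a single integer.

Op 1: append 1 -> log_len=1
Op 2: F0 acks idx 1 -> match: F0=1 F1=0 F2=0; commitIndex=0
Op 3: F1 acks idx 1 -> match: F0=1 F1=1 F2=0; commitIndex=1
Op 4: append 3 -> log_len=4
Op 5: F1 acks idx 4 -> match: F0=1 F1=4 F2=0; commitIndex=1
Op 6: F2 acks idx 1 -> match: F0=1 F1=4 F2=1; commitIndex=1
Op 7: F1 acks idx 2 -> match: F0=1 F1=4 F2=1; commitIndex=1
Op 8: F0 acks idx 2 -> match: F0=2 F1=4 F2=1; commitIndex=2
Op 9: F2 acks idx 1 -> match: F0=2 F1=4 F2=1; commitIndex=2

Answer: 2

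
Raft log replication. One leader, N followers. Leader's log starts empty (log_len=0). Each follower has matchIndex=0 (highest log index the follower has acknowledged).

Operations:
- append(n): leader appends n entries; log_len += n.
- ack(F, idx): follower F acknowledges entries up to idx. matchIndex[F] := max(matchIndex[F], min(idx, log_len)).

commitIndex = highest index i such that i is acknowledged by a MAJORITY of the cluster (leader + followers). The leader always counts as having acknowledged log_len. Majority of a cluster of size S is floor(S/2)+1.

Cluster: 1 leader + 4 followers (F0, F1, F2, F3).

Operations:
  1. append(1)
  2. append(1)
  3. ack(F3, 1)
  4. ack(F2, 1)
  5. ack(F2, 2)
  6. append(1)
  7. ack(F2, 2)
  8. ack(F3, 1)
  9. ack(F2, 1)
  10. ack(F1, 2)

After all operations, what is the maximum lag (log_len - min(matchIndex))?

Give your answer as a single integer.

Answer: 3

Derivation:
Op 1: append 1 -> log_len=1
Op 2: append 1 -> log_len=2
Op 3: F3 acks idx 1 -> match: F0=0 F1=0 F2=0 F3=1; commitIndex=0
Op 4: F2 acks idx 1 -> match: F0=0 F1=0 F2=1 F3=1; commitIndex=1
Op 5: F2 acks idx 2 -> match: F0=0 F1=0 F2=2 F3=1; commitIndex=1
Op 6: append 1 -> log_len=3
Op 7: F2 acks idx 2 -> match: F0=0 F1=0 F2=2 F3=1; commitIndex=1
Op 8: F3 acks idx 1 -> match: F0=0 F1=0 F2=2 F3=1; commitIndex=1
Op 9: F2 acks idx 1 -> match: F0=0 F1=0 F2=2 F3=1; commitIndex=1
Op 10: F1 acks idx 2 -> match: F0=0 F1=2 F2=2 F3=1; commitIndex=2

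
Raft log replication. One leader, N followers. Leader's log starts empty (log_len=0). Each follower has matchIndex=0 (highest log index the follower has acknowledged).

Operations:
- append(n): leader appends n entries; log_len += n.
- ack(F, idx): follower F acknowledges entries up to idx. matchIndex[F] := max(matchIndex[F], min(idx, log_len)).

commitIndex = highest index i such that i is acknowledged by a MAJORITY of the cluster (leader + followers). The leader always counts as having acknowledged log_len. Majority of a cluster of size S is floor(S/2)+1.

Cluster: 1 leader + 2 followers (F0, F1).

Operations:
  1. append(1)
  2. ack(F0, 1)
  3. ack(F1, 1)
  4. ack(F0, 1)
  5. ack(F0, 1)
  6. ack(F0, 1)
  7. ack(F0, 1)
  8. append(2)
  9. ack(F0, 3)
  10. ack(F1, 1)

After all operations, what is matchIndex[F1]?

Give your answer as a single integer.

Answer: 1

Derivation:
Op 1: append 1 -> log_len=1
Op 2: F0 acks idx 1 -> match: F0=1 F1=0; commitIndex=1
Op 3: F1 acks idx 1 -> match: F0=1 F1=1; commitIndex=1
Op 4: F0 acks idx 1 -> match: F0=1 F1=1; commitIndex=1
Op 5: F0 acks idx 1 -> match: F0=1 F1=1; commitIndex=1
Op 6: F0 acks idx 1 -> match: F0=1 F1=1; commitIndex=1
Op 7: F0 acks idx 1 -> match: F0=1 F1=1; commitIndex=1
Op 8: append 2 -> log_len=3
Op 9: F0 acks idx 3 -> match: F0=3 F1=1; commitIndex=3
Op 10: F1 acks idx 1 -> match: F0=3 F1=1; commitIndex=3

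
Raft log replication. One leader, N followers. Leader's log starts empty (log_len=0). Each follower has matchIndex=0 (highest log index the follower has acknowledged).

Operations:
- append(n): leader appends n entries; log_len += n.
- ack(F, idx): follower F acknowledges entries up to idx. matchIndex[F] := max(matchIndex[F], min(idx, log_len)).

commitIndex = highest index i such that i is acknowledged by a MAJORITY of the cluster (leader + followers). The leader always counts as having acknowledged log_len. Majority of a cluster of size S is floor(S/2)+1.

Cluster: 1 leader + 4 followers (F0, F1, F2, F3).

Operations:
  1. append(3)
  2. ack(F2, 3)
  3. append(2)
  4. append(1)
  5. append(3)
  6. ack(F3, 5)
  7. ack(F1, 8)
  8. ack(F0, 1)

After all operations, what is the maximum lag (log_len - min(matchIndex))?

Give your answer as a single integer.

Op 1: append 3 -> log_len=3
Op 2: F2 acks idx 3 -> match: F0=0 F1=0 F2=3 F3=0; commitIndex=0
Op 3: append 2 -> log_len=5
Op 4: append 1 -> log_len=6
Op 5: append 3 -> log_len=9
Op 6: F3 acks idx 5 -> match: F0=0 F1=0 F2=3 F3=5; commitIndex=3
Op 7: F1 acks idx 8 -> match: F0=0 F1=8 F2=3 F3=5; commitIndex=5
Op 8: F0 acks idx 1 -> match: F0=1 F1=8 F2=3 F3=5; commitIndex=5

Answer: 8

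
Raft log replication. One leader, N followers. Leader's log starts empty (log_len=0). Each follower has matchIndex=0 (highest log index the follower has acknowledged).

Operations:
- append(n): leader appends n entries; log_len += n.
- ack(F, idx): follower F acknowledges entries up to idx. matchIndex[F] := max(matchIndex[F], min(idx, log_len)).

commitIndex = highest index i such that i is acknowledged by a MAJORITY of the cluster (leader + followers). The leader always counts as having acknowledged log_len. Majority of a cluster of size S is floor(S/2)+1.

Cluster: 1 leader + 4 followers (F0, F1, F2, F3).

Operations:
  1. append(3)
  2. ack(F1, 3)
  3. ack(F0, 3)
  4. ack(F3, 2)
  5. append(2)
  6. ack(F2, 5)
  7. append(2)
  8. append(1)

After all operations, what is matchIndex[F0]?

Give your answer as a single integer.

Op 1: append 3 -> log_len=3
Op 2: F1 acks idx 3 -> match: F0=0 F1=3 F2=0 F3=0; commitIndex=0
Op 3: F0 acks idx 3 -> match: F0=3 F1=3 F2=0 F3=0; commitIndex=3
Op 4: F3 acks idx 2 -> match: F0=3 F1=3 F2=0 F3=2; commitIndex=3
Op 5: append 2 -> log_len=5
Op 6: F2 acks idx 5 -> match: F0=3 F1=3 F2=5 F3=2; commitIndex=3
Op 7: append 2 -> log_len=7
Op 8: append 1 -> log_len=8

Answer: 3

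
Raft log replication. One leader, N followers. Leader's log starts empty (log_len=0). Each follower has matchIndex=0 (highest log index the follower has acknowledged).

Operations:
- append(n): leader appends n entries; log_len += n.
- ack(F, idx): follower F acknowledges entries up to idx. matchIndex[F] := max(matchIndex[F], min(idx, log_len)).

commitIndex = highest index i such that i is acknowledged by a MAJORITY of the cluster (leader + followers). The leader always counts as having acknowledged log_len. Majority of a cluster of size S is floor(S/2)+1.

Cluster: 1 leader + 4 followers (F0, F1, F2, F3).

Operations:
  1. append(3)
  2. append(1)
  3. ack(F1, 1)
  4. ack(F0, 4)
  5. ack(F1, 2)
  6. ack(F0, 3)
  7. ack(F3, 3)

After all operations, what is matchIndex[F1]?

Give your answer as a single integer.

Answer: 2

Derivation:
Op 1: append 3 -> log_len=3
Op 2: append 1 -> log_len=4
Op 3: F1 acks idx 1 -> match: F0=0 F1=1 F2=0 F3=0; commitIndex=0
Op 4: F0 acks idx 4 -> match: F0=4 F1=1 F2=0 F3=0; commitIndex=1
Op 5: F1 acks idx 2 -> match: F0=4 F1=2 F2=0 F3=0; commitIndex=2
Op 6: F0 acks idx 3 -> match: F0=4 F1=2 F2=0 F3=0; commitIndex=2
Op 7: F3 acks idx 3 -> match: F0=4 F1=2 F2=0 F3=3; commitIndex=3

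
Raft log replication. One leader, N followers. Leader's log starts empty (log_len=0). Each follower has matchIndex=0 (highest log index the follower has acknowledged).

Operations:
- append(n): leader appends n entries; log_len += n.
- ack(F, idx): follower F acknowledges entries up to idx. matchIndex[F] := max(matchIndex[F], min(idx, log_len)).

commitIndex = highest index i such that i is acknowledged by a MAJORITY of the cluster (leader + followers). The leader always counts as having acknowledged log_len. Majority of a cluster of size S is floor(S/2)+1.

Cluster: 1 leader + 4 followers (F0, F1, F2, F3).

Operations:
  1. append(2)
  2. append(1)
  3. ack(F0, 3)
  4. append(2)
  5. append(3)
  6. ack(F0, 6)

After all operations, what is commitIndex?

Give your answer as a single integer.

Op 1: append 2 -> log_len=2
Op 2: append 1 -> log_len=3
Op 3: F0 acks idx 3 -> match: F0=3 F1=0 F2=0 F3=0; commitIndex=0
Op 4: append 2 -> log_len=5
Op 5: append 3 -> log_len=8
Op 6: F0 acks idx 6 -> match: F0=6 F1=0 F2=0 F3=0; commitIndex=0

Answer: 0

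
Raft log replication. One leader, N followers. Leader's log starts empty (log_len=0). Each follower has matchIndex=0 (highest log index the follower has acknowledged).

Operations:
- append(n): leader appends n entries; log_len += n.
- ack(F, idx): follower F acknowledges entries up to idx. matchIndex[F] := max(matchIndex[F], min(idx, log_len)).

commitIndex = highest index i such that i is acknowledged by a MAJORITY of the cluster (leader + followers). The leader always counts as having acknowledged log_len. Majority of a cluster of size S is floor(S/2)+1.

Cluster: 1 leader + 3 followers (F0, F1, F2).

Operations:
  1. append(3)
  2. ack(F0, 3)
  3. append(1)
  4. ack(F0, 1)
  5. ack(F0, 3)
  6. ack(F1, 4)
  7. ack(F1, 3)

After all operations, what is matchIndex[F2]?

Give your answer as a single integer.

Answer: 0

Derivation:
Op 1: append 3 -> log_len=3
Op 2: F0 acks idx 3 -> match: F0=3 F1=0 F2=0; commitIndex=0
Op 3: append 1 -> log_len=4
Op 4: F0 acks idx 1 -> match: F0=3 F1=0 F2=0; commitIndex=0
Op 5: F0 acks idx 3 -> match: F0=3 F1=0 F2=0; commitIndex=0
Op 6: F1 acks idx 4 -> match: F0=3 F1=4 F2=0; commitIndex=3
Op 7: F1 acks idx 3 -> match: F0=3 F1=4 F2=0; commitIndex=3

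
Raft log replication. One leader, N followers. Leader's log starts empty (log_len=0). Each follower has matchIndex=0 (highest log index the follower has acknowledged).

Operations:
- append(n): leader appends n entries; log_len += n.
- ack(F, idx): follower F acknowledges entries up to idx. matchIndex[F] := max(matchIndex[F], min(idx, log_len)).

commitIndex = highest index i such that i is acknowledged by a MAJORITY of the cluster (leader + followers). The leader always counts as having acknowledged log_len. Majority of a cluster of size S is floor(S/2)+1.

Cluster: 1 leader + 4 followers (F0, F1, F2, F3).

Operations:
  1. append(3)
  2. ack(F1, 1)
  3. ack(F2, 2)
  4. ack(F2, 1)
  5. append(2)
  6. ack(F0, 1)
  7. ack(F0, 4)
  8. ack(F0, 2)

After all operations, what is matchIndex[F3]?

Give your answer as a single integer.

Answer: 0

Derivation:
Op 1: append 3 -> log_len=3
Op 2: F1 acks idx 1 -> match: F0=0 F1=1 F2=0 F3=0; commitIndex=0
Op 3: F2 acks idx 2 -> match: F0=0 F1=1 F2=2 F3=0; commitIndex=1
Op 4: F2 acks idx 1 -> match: F0=0 F1=1 F2=2 F3=0; commitIndex=1
Op 5: append 2 -> log_len=5
Op 6: F0 acks idx 1 -> match: F0=1 F1=1 F2=2 F3=0; commitIndex=1
Op 7: F0 acks idx 4 -> match: F0=4 F1=1 F2=2 F3=0; commitIndex=2
Op 8: F0 acks idx 2 -> match: F0=4 F1=1 F2=2 F3=0; commitIndex=2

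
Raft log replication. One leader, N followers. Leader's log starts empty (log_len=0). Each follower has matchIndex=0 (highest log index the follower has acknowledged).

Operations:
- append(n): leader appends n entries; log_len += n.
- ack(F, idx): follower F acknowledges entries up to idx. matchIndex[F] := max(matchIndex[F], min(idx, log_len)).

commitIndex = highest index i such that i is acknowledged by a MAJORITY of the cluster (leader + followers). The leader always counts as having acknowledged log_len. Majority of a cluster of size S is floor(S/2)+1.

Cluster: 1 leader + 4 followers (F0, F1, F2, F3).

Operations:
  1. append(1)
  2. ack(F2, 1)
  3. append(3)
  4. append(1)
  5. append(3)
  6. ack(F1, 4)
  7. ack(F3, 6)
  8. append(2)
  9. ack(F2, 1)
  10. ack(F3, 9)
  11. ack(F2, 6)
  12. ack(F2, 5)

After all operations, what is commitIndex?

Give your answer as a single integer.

Answer: 6

Derivation:
Op 1: append 1 -> log_len=1
Op 2: F2 acks idx 1 -> match: F0=0 F1=0 F2=1 F3=0; commitIndex=0
Op 3: append 3 -> log_len=4
Op 4: append 1 -> log_len=5
Op 5: append 3 -> log_len=8
Op 6: F1 acks idx 4 -> match: F0=0 F1=4 F2=1 F3=0; commitIndex=1
Op 7: F3 acks idx 6 -> match: F0=0 F1=4 F2=1 F3=6; commitIndex=4
Op 8: append 2 -> log_len=10
Op 9: F2 acks idx 1 -> match: F0=0 F1=4 F2=1 F3=6; commitIndex=4
Op 10: F3 acks idx 9 -> match: F0=0 F1=4 F2=1 F3=9; commitIndex=4
Op 11: F2 acks idx 6 -> match: F0=0 F1=4 F2=6 F3=9; commitIndex=6
Op 12: F2 acks idx 5 -> match: F0=0 F1=4 F2=6 F3=9; commitIndex=6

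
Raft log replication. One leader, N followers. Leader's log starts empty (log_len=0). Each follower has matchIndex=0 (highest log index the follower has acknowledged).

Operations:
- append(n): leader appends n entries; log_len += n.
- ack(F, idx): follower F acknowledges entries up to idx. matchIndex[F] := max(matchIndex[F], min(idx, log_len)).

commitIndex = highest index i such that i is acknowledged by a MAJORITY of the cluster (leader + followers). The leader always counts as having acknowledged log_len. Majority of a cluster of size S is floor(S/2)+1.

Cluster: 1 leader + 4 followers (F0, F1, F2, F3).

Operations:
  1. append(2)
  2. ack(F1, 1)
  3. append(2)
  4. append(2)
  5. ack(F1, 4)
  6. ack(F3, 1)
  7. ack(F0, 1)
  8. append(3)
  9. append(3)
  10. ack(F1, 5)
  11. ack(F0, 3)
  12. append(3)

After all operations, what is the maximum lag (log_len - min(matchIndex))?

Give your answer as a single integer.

Answer: 15

Derivation:
Op 1: append 2 -> log_len=2
Op 2: F1 acks idx 1 -> match: F0=0 F1=1 F2=0 F3=0; commitIndex=0
Op 3: append 2 -> log_len=4
Op 4: append 2 -> log_len=6
Op 5: F1 acks idx 4 -> match: F0=0 F1=4 F2=0 F3=0; commitIndex=0
Op 6: F3 acks idx 1 -> match: F0=0 F1=4 F2=0 F3=1; commitIndex=1
Op 7: F0 acks idx 1 -> match: F0=1 F1=4 F2=0 F3=1; commitIndex=1
Op 8: append 3 -> log_len=9
Op 9: append 3 -> log_len=12
Op 10: F1 acks idx 5 -> match: F0=1 F1=5 F2=0 F3=1; commitIndex=1
Op 11: F0 acks idx 3 -> match: F0=3 F1=5 F2=0 F3=1; commitIndex=3
Op 12: append 3 -> log_len=15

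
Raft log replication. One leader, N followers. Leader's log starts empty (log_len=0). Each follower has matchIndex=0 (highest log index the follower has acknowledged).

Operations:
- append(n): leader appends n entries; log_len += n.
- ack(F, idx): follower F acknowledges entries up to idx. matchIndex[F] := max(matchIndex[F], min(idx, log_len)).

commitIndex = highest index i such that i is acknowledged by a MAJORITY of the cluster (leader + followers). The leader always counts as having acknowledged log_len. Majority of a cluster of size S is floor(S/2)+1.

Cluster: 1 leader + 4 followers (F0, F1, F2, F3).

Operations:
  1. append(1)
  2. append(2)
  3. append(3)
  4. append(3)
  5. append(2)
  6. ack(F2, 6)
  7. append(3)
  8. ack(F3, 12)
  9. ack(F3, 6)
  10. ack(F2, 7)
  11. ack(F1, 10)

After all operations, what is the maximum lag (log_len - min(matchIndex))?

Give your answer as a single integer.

Op 1: append 1 -> log_len=1
Op 2: append 2 -> log_len=3
Op 3: append 3 -> log_len=6
Op 4: append 3 -> log_len=9
Op 5: append 2 -> log_len=11
Op 6: F2 acks idx 6 -> match: F0=0 F1=0 F2=6 F3=0; commitIndex=0
Op 7: append 3 -> log_len=14
Op 8: F3 acks idx 12 -> match: F0=0 F1=0 F2=6 F3=12; commitIndex=6
Op 9: F3 acks idx 6 -> match: F0=0 F1=0 F2=6 F3=12; commitIndex=6
Op 10: F2 acks idx 7 -> match: F0=0 F1=0 F2=7 F3=12; commitIndex=7
Op 11: F1 acks idx 10 -> match: F0=0 F1=10 F2=7 F3=12; commitIndex=10

Answer: 14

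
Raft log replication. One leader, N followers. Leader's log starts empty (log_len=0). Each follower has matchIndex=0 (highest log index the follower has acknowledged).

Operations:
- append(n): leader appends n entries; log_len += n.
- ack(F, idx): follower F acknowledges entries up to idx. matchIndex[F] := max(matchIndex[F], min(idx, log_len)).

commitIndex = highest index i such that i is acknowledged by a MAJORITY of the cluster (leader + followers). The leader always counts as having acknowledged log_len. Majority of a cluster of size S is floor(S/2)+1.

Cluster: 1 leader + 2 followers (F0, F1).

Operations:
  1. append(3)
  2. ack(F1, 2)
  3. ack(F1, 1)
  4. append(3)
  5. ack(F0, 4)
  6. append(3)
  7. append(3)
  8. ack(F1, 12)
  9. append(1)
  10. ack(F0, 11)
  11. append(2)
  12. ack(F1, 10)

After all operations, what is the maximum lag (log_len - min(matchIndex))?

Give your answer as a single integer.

Answer: 4

Derivation:
Op 1: append 3 -> log_len=3
Op 2: F1 acks idx 2 -> match: F0=0 F1=2; commitIndex=2
Op 3: F1 acks idx 1 -> match: F0=0 F1=2; commitIndex=2
Op 4: append 3 -> log_len=6
Op 5: F0 acks idx 4 -> match: F0=4 F1=2; commitIndex=4
Op 6: append 3 -> log_len=9
Op 7: append 3 -> log_len=12
Op 8: F1 acks idx 12 -> match: F0=4 F1=12; commitIndex=12
Op 9: append 1 -> log_len=13
Op 10: F0 acks idx 11 -> match: F0=11 F1=12; commitIndex=12
Op 11: append 2 -> log_len=15
Op 12: F1 acks idx 10 -> match: F0=11 F1=12; commitIndex=12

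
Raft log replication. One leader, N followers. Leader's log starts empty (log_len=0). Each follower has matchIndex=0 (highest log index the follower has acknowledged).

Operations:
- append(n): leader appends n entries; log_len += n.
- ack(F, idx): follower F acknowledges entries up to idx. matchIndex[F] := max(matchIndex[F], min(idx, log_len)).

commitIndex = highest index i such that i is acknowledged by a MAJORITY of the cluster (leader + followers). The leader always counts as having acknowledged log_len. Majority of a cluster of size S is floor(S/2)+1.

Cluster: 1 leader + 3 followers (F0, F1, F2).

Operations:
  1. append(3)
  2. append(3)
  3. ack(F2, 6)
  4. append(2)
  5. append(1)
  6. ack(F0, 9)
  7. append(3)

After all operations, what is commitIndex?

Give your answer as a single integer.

Answer: 6

Derivation:
Op 1: append 3 -> log_len=3
Op 2: append 3 -> log_len=6
Op 3: F2 acks idx 6 -> match: F0=0 F1=0 F2=6; commitIndex=0
Op 4: append 2 -> log_len=8
Op 5: append 1 -> log_len=9
Op 6: F0 acks idx 9 -> match: F0=9 F1=0 F2=6; commitIndex=6
Op 7: append 3 -> log_len=12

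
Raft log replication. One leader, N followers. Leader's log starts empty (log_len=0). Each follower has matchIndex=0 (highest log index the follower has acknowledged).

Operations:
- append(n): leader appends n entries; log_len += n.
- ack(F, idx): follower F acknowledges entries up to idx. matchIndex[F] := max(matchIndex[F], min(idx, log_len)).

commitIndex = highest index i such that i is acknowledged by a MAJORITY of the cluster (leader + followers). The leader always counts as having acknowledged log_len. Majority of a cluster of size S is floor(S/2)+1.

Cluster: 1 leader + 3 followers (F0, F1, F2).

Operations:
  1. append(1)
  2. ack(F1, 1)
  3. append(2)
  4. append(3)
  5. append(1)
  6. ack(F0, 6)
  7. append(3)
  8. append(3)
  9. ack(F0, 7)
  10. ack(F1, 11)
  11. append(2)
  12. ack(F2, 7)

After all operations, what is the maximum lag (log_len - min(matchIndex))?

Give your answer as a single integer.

Answer: 8

Derivation:
Op 1: append 1 -> log_len=1
Op 2: F1 acks idx 1 -> match: F0=0 F1=1 F2=0; commitIndex=0
Op 3: append 2 -> log_len=3
Op 4: append 3 -> log_len=6
Op 5: append 1 -> log_len=7
Op 6: F0 acks idx 6 -> match: F0=6 F1=1 F2=0; commitIndex=1
Op 7: append 3 -> log_len=10
Op 8: append 3 -> log_len=13
Op 9: F0 acks idx 7 -> match: F0=7 F1=1 F2=0; commitIndex=1
Op 10: F1 acks idx 11 -> match: F0=7 F1=11 F2=0; commitIndex=7
Op 11: append 2 -> log_len=15
Op 12: F2 acks idx 7 -> match: F0=7 F1=11 F2=7; commitIndex=7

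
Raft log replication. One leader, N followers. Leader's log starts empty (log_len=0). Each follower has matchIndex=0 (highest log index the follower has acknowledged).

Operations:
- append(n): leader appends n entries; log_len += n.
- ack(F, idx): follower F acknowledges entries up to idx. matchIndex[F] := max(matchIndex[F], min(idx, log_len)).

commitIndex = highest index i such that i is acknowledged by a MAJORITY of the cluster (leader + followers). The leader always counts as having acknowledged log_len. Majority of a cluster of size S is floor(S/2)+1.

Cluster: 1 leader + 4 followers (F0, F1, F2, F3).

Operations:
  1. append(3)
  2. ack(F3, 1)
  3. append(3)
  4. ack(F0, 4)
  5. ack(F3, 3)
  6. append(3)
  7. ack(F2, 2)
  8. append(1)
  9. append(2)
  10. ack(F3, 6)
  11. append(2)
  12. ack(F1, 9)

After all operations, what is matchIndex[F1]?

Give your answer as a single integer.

Answer: 9

Derivation:
Op 1: append 3 -> log_len=3
Op 2: F3 acks idx 1 -> match: F0=0 F1=0 F2=0 F3=1; commitIndex=0
Op 3: append 3 -> log_len=6
Op 4: F0 acks idx 4 -> match: F0=4 F1=0 F2=0 F3=1; commitIndex=1
Op 5: F3 acks idx 3 -> match: F0=4 F1=0 F2=0 F3=3; commitIndex=3
Op 6: append 3 -> log_len=9
Op 7: F2 acks idx 2 -> match: F0=4 F1=0 F2=2 F3=3; commitIndex=3
Op 8: append 1 -> log_len=10
Op 9: append 2 -> log_len=12
Op 10: F3 acks idx 6 -> match: F0=4 F1=0 F2=2 F3=6; commitIndex=4
Op 11: append 2 -> log_len=14
Op 12: F1 acks idx 9 -> match: F0=4 F1=9 F2=2 F3=6; commitIndex=6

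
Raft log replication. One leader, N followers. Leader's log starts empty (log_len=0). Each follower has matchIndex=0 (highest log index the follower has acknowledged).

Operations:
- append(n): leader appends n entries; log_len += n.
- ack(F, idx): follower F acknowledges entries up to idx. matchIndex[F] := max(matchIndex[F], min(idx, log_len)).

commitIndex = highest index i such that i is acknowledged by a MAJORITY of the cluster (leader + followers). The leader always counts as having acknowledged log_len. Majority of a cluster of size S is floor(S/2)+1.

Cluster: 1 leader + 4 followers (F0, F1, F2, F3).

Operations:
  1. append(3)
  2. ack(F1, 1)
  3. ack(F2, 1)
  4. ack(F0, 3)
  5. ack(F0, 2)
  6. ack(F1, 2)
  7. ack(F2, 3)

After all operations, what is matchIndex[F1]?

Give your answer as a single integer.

Op 1: append 3 -> log_len=3
Op 2: F1 acks idx 1 -> match: F0=0 F1=1 F2=0 F3=0; commitIndex=0
Op 3: F2 acks idx 1 -> match: F0=0 F1=1 F2=1 F3=0; commitIndex=1
Op 4: F0 acks idx 3 -> match: F0=3 F1=1 F2=1 F3=0; commitIndex=1
Op 5: F0 acks idx 2 -> match: F0=3 F1=1 F2=1 F3=0; commitIndex=1
Op 6: F1 acks idx 2 -> match: F0=3 F1=2 F2=1 F3=0; commitIndex=2
Op 7: F2 acks idx 3 -> match: F0=3 F1=2 F2=3 F3=0; commitIndex=3

Answer: 2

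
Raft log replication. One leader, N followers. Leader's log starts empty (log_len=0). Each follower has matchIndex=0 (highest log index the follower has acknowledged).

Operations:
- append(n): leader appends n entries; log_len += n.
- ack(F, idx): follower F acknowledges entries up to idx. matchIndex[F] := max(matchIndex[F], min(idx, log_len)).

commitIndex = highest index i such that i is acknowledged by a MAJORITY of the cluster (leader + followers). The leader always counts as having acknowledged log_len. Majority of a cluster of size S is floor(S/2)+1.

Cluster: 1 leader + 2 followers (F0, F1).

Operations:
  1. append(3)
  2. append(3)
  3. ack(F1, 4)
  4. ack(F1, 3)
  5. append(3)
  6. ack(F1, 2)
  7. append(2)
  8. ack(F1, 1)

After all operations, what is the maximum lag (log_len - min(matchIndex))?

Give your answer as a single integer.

Op 1: append 3 -> log_len=3
Op 2: append 3 -> log_len=6
Op 3: F1 acks idx 4 -> match: F0=0 F1=4; commitIndex=4
Op 4: F1 acks idx 3 -> match: F0=0 F1=4; commitIndex=4
Op 5: append 3 -> log_len=9
Op 6: F1 acks idx 2 -> match: F0=0 F1=4; commitIndex=4
Op 7: append 2 -> log_len=11
Op 8: F1 acks idx 1 -> match: F0=0 F1=4; commitIndex=4

Answer: 11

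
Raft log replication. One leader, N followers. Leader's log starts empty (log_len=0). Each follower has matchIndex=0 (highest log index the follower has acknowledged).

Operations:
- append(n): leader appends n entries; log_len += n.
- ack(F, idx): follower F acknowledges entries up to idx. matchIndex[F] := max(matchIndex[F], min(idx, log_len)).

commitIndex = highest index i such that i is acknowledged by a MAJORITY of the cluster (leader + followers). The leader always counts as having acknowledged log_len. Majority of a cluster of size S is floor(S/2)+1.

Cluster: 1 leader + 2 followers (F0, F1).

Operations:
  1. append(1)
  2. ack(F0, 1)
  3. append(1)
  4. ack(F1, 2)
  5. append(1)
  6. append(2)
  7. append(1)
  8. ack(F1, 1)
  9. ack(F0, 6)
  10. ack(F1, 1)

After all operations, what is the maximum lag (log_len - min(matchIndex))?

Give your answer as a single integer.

Answer: 4

Derivation:
Op 1: append 1 -> log_len=1
Op 2: F0 acks idx 1 -> match: F0=1 F1=0; commitIndex=1
Op 3: append 1 -> log_len=2
Op 4: F1 acks idx 2 -> match: F0=1 F1=2; commitIndex=2
Op 5: append 1 -> log_len=3
Op 6: append 2 -> log_len=5
Op 7: append 1 -> log_len=6
Op 8: F1 acks idx 1 -> match: F0=1 F1=2; commitIndex=2
Op 9: F0 acks idx 6 -> match: F0=6 F1=2; commitIndex=6
Op 10: F1 acks idx 1 -> match: F0=6 F1=2; commitIndex=6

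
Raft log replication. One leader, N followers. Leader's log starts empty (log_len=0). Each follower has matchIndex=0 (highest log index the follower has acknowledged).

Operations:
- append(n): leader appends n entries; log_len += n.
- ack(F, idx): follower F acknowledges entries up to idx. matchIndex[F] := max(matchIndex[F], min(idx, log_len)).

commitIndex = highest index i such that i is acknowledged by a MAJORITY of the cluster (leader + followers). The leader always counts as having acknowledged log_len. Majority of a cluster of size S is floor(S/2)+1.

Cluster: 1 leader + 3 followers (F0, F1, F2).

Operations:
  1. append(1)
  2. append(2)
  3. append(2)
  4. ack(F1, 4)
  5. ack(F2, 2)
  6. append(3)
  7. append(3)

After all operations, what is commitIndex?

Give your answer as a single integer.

Answer: 2

Derivation:
Op 1: append 1 -> log_len=1
Op 2: append 2 -> log_len=3
Op 3: append 2 -> log_len=5
Op 4: F1 acks idx 4 -> match: F0=0 F1=4 F2=0; commitIndex=0
Op 5: F2 acks idx 2 -> match: F0=0 F1=4 F2=2; commitIndex=2
Op 6: append 3 -> log_len=8
Op 7: append 3 -> log_len=11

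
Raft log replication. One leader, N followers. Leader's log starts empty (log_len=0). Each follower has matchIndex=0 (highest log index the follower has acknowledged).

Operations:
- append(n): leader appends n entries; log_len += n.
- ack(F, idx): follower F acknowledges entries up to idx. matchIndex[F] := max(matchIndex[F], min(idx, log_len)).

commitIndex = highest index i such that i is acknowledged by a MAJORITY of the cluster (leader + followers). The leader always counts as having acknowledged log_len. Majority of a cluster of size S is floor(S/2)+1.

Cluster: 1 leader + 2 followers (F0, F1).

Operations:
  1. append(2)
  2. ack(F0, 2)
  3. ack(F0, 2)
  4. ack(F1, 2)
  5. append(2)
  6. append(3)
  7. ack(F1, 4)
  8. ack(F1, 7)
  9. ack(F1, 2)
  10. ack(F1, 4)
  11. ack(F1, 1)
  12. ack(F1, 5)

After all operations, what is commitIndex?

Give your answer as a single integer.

Op 1: append 2 -> log_len=2
Op 2: F0 acks idx 2 -> match: F0=2 F1=0; commitIndex=2
Op 3: F0 acks idx 2 -> match: F0=2 F1=0; commitIndex=2
Op 4: F1 acks idx 2 -> match: F0=2 F1=2; commitIndex=2
Op 5: append 2 -> log_len=4
Op 6: append 3 -> log_len=7
Op 7: F1 acks idx 4 -> match: F0=2 F1=4; commitIndex=4
Op 8: F1 acks idx 7 -> match: F0=2 F1=7; commitIndex=7
Op 9: F1 acks idx 2 -> match: F0=2 F1=7; commitIndex=7
Op 10: F1 acks idx 4 -> match: F0=2 F1=7; commitIndex=7
Op 11: F1 acks idx 1 -> match: F0=2 F1=7; commitIndex=7
Op 12: F1 acks idx 5 -> match: F0=2 F1=7; commitIndex=7

Answer: 7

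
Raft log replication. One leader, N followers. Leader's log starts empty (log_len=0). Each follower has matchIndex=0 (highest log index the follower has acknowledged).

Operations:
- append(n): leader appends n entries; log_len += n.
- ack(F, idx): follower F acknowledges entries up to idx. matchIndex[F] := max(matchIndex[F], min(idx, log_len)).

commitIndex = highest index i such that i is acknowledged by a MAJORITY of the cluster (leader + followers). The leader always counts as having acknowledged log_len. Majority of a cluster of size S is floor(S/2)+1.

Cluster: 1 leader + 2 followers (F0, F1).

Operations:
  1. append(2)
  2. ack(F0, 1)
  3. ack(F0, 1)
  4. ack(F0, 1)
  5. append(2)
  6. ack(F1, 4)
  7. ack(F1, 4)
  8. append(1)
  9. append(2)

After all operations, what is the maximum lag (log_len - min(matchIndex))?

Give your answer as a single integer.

Answer: 6

Derivation:
Op 1: append 2 -> log_len=2
Op 2: F0 acks idx 1 -> match: F0=1 F1=0; commitIndex=1
Op 3: F0 acks idx 1 -> match: F0=1 F1=0; commitIndex=1
Op 4: F0 acks idx 1 -> match: F0=1 F1=0; commitIndex=1
Op 5: append 2 -> log_len=4
Op 6: F1 acks idx 4 -> match: F0=1 F1=4; commitIndex=4
Op 7: F1 acks idx 4 -> match: F0=1 F1=4; commitIndex=4
Op 8: append 1 -> log_len=5
Op 9: append 2 -> log_len=7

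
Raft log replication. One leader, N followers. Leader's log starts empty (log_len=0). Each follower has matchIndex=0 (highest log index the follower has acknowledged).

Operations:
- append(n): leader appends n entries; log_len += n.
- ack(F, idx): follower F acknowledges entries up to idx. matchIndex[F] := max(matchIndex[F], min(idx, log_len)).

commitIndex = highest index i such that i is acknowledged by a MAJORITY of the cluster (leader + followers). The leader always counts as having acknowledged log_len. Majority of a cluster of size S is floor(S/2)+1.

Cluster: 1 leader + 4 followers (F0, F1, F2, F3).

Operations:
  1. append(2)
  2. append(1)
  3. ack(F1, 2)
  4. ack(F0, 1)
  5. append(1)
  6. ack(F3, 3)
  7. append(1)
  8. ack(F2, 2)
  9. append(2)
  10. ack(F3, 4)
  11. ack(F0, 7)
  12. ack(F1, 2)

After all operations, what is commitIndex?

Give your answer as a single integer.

Answer: 4

Derivation:
Op 1: append 2 -> log_len=2
Op 2: append 1 -> log_len=3
Op 3: F1 acks idx 2 -> match: F0=0 F1=2 F2=0 F3=0; commitIndex=0
Op 4: F0 acks idx 1 -> match: F0=1 F1=2 F2=0 F3=0; commitIndex=1
Op 5: append 1 -> log_len=4
Op 6: F3 acks idx 3 -> match: F0=1 F1=2 F2=0 F3=3; commitIndex=2
Op 7: append 1 -> log_len=5
Op 8: F2 acks idx 2 -> match: F0=1 F1=2 F2=2 F3=3; commitIndex=2
Op 9: append 2 -> log_len=7
Op 10: F3 acks idx 4 -> match: F0=1 F1=2 F2=2 F3=4; commitIndex=2
Op 11: F0 acks idx 7 -> match: F0=7 F1=2 F2=2 F3=4; commitIndex=4
Op 12: F1 acks idx 2 -> match: F0=7 F1=2 F2=2 F3=4; commitIndex=4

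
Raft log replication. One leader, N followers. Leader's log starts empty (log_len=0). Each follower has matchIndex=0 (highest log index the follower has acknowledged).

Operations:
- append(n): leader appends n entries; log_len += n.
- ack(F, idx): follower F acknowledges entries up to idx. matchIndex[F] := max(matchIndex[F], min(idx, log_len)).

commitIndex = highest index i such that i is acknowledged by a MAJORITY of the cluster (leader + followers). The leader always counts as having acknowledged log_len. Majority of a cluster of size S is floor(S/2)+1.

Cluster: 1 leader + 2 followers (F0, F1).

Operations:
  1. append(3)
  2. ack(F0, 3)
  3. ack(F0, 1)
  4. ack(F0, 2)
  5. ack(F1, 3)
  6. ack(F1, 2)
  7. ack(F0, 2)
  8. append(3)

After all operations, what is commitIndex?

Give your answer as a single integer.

Answer: 3

Derivation:
Op 1: append 3 -> log_len=3
Op 2: F0 acks idx 3 -> match: F0=3 F1=0; commitIndex=3
Op 3: F0 acks idx 1 -> match: F0=3 F1=0; commitIndex=3
Op 4: F0 acks idx 2 -> match: F0=3 F1=0; commitIndex=3
Op 5: F1 acks idx 3 -> match: F0=3 F1=3; commitIndex=3
Op 6: F1 acks idx 2 -> match: F0=3 F1=3; commitIndex=3
Op 7: F0 acks idx 2 -> match: F0=3 F1=3; commitIndex=3
Op 8: append 3 -> log_len=6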